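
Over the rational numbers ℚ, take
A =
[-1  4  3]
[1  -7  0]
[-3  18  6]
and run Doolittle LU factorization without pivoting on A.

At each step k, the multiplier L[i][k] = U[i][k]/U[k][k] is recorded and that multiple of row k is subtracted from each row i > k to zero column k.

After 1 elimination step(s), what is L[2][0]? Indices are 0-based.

L[2][0] = 3

k=0: U[0][0]=-1
  eliminate (1,0): mult=-1, new row 1: (0, -3, 3); set L[1][0]=-1
  eliminate (2,0): mult=3, new row 2: (0, 6, -3); set L[2][0]=3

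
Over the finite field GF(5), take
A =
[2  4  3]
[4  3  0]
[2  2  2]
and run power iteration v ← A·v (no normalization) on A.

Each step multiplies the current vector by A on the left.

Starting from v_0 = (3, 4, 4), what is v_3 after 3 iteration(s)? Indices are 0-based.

v_3 = (2, 4, 1)

v_0 = (3, 4, 4).
v_1 = A·v_0 = (4, 4, 2).
v_2 = A·v_1 = (0, 3, 0).
v_3 = A·v_2 = (2, 4, 1).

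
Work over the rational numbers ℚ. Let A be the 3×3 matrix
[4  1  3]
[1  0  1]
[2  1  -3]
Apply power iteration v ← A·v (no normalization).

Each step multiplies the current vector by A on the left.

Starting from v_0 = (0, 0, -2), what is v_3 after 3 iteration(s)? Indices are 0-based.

v_0 = (0, 0, -2).
v_1 = A·v_0 = (-6, -2, 6).
v_2 = A·v_1 = (-8, 0, -32).
v_3 = A·v_2 = (-128, -40, 80).

v_3 = (-128, -40, 80)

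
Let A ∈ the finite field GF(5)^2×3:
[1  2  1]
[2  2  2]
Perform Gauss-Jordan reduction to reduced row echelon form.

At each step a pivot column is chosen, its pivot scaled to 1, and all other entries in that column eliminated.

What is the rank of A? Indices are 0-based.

rank = 2

step 1: normalize row 0 (÷1) = (1, 2, 1)
  row 1: subtract 2×row0 = (0, 3, 0)
step 2: normalize row 1 (÷3) = (0, 1, 0)
  row 0: subtract 2×row1 = (1, 0, 1)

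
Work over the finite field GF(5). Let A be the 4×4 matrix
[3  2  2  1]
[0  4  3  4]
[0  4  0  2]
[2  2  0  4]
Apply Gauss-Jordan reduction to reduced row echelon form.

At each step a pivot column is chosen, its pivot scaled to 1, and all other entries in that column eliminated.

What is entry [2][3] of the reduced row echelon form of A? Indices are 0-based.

M[2][3] = 4

[1] R0 /= 3  ⇒  (1, 4, 4, 2)
     R3 -= 2·R0  ⇒  (0, 4, 2, 0)
[2] R1 /= 4  ⇒  (0, 1, 2, 1)
     R0 -= 4·R1  ⇒  (1, 0, 1, 3)
     R2 -= 4·R1  ⇒  (0, 0, 2, 3)
     R3 -= 4·R1  ⇒  (0, 0, 4, 1)
[3] R2 /= 2  ⇒  (0, 0, 1, 4)
     R0 -= 1·R2  ⇒  (1, 0, 0, 4)
     R1 -= 2·R2  ⇒  (0, 1, 0, 3)
     R3 -= 4·R2  ⇒  (0, 0, 0, 0)
column 3 empty below row 3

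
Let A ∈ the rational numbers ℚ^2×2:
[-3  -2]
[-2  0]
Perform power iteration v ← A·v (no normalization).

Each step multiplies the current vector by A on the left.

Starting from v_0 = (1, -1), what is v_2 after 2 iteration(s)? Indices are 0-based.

v_0 = (1, -1).
v_1 = A·v_0 = (-1, -2).
v_2 = A·v_1 = (7, 2).

v_2 = (7, 2)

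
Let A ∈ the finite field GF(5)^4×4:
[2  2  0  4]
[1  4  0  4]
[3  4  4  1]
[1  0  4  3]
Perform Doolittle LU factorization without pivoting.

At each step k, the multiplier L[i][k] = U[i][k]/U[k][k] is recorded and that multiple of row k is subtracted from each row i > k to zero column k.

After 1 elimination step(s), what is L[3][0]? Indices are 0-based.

L[3][0] = 3

k=0: U[0][0]=2
  eliminate (1,0): mult=3, new row 1: (0, 3, 0, 2); set L[1][0]=3
  eliminate (2,0): mult=4, new row 2: (0, 1, 4, 0); set L[2][0]=4
  eliminate (3,0): mult=3, new row 3: (0, 4, 4, 1); set L[3][0]=3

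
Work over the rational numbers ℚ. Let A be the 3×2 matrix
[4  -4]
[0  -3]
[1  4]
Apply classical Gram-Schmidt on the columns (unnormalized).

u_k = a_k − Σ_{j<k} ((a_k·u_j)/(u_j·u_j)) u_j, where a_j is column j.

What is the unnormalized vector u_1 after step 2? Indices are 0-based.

Step 1: u_0 = a_0 = (4, 0, 1).
Step 2: u_1 = a_1 − (-12/17)·u_0 = (-20/17, -3, 80/17).

u_1 = (-20/17, -3, 80/17)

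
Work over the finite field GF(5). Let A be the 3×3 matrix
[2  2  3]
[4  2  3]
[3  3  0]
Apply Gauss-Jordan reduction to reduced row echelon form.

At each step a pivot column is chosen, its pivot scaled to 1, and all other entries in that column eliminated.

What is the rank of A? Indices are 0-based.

rank = 3

pivot(0,0)=2: scale R0 → (1, 1, 4)
  clear (1,0): R1 −= (4)R0 → (0, 3, 2)
  clear (2,0): R2 −= (3)R0 → (0, 0, 3)
pivot(1,1)=3: scale R1 → (0, 1, 4)
  clear (0,1): R0 −= (1)R1 → (1, 0, 0)
pivot(2,2)=3: scale R2 → (0, 0, 1)
  clear (1,2): R1 −= (4)R2 → (0, 1, 0)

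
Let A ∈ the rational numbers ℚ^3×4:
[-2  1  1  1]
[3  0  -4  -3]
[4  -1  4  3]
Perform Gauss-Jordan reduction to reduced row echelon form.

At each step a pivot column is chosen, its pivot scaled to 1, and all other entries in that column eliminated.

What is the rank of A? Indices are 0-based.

rank = 3

pivot(0,0)=-2: scale R0 → (1, -1/2, -1/2, -1/2)
  clear (1,0): R1 −= (3)R0 → (0, 3/2, -5/2, -3/2)
  clear (2,0): R2 −= (4)R0 → (0, 1, 6, 5)
pivot(1,1)=3/2: scale R1 → (0, 1, -5/3, -1)
  clear (0,1): R0 −= (-1/2)R1 → (1, 0, -4/3, -1)
  clear (2,1): R2 −= (1)R1 → (0, 0, 23/3, 6)
pivot(2,2)=23/3: scale R2 → (0, 0, 1, 18/23)
  clear (0,2): R0 −= (-4/3)R2 → (1, 0, 0, 1/23)
  clear (1,2): R1 −= (-5/3)R2 → (0, 1, 0, 7/23)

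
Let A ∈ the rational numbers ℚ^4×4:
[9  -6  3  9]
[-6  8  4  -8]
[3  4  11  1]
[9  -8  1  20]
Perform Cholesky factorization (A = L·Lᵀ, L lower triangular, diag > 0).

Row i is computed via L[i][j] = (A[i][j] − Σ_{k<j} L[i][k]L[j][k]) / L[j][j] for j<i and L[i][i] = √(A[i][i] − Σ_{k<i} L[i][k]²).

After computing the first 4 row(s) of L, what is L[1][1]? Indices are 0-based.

L[1][1] = 2

Step 1: L[0][0] = √(9) = 3.
  L[1][0] = (-6) / L[0][0] = -2.
Step 2: L[1][1] = √(4) = 2.
  L[2][0] = (3) / L[0][0] = 1.
  L[2][1] = (6) / L[1][1] = 3.
Step 3: L[2][2] = √(1) = 1.
  L[3][0] = (9) / L[0][0] = 3.
  L[3][1] = (-2) / L[1][1] = -1.
  L[3][2] = (1) / L[2][2] = 1.
Step 4: L[3][3] = √(9) = 3.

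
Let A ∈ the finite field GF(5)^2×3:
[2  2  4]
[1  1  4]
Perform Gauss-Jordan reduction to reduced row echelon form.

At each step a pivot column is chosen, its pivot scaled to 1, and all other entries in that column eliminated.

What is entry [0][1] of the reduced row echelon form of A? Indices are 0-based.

M[0][1] = 1

[1] R0 /= 2  ⇒  (1, 1, 2)
     R1 -= 1·R0  ⇒  (0, 0, 2)
column 1 empty below row 1
[2] R1 /= 2  ⇒  (0, 0, 1)
     R0 -= 2·R1  ⇒  (1, 1, 0)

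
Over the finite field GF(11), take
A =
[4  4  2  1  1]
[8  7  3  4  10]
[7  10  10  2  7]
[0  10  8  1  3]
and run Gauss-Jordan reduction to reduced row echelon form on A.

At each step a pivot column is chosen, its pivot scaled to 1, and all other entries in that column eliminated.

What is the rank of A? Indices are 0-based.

rank = 4

pivot(0,0)=4: scale R0 → (1, 1, 6, 3, 3)
  clear (1,0): R1 −= (8)R0 → (0, 10, 10, 2, 8)
  clear (2,0): R2 −= (7)R0 → (0, 3, 1, 3, 8)
pivot(1,1)=10: scale R1 → (0, 1, 1, 9, 3)
  clear (0,1): R0 −= (1)R1 → (1, 0, 5, 5, 0)
  clear (2,1): R2 −= (3)R1 → (0, 0, 9, 9, 10)
  clear (3,1): R3 −= (10)R1 → (0, 0, 9, 10, 6)
pivot(2,2)=9: scale R2 → (0, 0, 1, 1, 6)
  clear (0,2): R0 −= (5)R2 → (1, 0, 0, 0, 3)
  clear (1,2): R1 −= (1)R2 → (0, 1, 0, 8, 8)
  clear (3,2): R3 −= (9)R2 → (0, 0, 0, 1, 7)
pivot(3,3)=1: scale R3 → (0, 0, 0, 1, 7)
  clear (1,3): R1 −= (8)R3 → (0, 1, 0, 0, 7)
  clear (2,3): R2 −= (1)R3 → (0, 0, 1, 0, 10)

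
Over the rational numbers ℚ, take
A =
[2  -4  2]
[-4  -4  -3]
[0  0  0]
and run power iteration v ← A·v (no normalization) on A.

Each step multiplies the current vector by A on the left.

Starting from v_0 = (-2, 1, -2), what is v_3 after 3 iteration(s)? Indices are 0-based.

v_0 = (-2, 1, -2).
v_1 = A·v_0 = (-12, 10, 0).
v_2 = A·v_1 = (-64, 8, 0).
v_3 = A·v_2 = (-160, 224, 0).

v_3 = (-160, 224, 0)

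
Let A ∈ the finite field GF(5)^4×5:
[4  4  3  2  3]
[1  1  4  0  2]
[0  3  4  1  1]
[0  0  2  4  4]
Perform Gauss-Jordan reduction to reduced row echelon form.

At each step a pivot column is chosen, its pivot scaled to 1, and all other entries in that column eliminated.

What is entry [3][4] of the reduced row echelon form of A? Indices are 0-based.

M[3][4] = 2

step 1: normalize row 0 (÷4) = (1, 1, 2, 3, 2)
  row 1: subtract 1×row0 = (0, 0, 2, 2, 0)
step 2: exchange rows 1,2
step 2: normalize row 1 (÷3) = (0, 1, 3, 2, 2)
  row 0: subtract 1×row1 = (1, 0, 4, 1, 0)
step 3: normalize row 2 (÷2) = (0, 0, 1, 1, 0)
  row 0: subtract 4×row2 = (1, 0, 0, 2, 0)
  row 1: subtract 3×row2 = (0, 1, 0, 4, 2)
  row 3: subtract 2×row2 = (0, 0, 0, 2, 4)
step 4: normalize row 3 (÷2) = (0, 0, 0, 1, 2)
  row 0: subtract 2×row3 = (1, 0, 0, 0, 1)
  row 1: subtract 4×row3 = (0, 1, 0, 0, 4)
  row 2: subtract 1×row3 = (0, 0, 1, 0, 3)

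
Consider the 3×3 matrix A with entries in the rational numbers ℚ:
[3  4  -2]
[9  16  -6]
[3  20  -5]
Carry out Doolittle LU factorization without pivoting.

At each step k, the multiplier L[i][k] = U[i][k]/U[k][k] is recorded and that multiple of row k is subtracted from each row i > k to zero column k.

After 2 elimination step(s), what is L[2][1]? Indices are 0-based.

L[2][1] = 4

k=0: U[0][0]=3
  eliminate (1,0): mult=3, new row 1: (0, 4, 0); set L[1][0]=3
  eliminate (2,0): mult=1, new row 2: (0, 16, -3); set L[2][0]=1
k=1: U[1][1]=4
  eliminate (2,1): mult=4, new row 2: (0, 0, -3); set L[2][1]=4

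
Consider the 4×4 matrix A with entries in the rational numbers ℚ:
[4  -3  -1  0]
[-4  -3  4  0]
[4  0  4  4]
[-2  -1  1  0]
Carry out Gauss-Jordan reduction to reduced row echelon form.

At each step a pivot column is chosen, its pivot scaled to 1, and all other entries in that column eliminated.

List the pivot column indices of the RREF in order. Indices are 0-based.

pivot columns: 0, 1, 2, 3

step 1: normalize row 0 (÷4) = (1, -3/4, -1/4, 0)
  row 1: subtract -4×row0 = (0, -6, 3, 0)
  row 2: subtract 4×row0 = (0, 3, 5, 4)
  row 3: subtract -2×row0 = (0, -5/2, 1/2, 0)
step 2: normalize row 1 (÷-6) = (0, 1, -1/2, 0)
  row 0: subtract -3/4×row1 = (1, 0, -5/8, 0)
  row 2: subtract 3×row1 = (0, 0, 13/2, 4)
  row 3: subtract -5/2×row1 = (0, 0, -3/4, 0)
step 3: normalize row 2 (÷13/2) = (0, 0, 1, 8/13)
  row 0: subtract -5/8×row2 = (1, 0, 0, 5/13)
  row 1: subtract -1/2×row2 = (0, 1, 0, 4/13)
  row 3: subtract -3/4×row2 = (0, 0, 0, 6/13)
step 4: normalize row 3 (÷6/13) = (0, 0, 0, 1)
  row 0: subtract 5/13×row3 = (1, 0, 0, 0)
  row 1: subtract 4/13×row3 = (0, 1, 0, 0)
  row 2: subtract 8/13×row3 = (0, 0, 1, 0)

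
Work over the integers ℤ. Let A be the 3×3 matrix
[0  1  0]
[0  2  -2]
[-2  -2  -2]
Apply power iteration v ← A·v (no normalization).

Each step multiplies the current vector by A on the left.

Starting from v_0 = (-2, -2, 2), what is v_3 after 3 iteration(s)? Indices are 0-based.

v_0 = (-2, -2, 2).
v_1 = A·v_0 = (-2, -8, 4).
v_2 = A·v_1 = (-8, -24, 12).
v_3 = A·v_2 = (-24, -72, 40).

v_3 = (-24, -72, 40)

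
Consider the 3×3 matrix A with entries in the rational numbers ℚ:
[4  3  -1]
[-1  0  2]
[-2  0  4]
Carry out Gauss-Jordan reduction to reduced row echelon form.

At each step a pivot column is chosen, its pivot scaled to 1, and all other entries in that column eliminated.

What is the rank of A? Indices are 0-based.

pivot(0,0)=4: scale R0 → (1, 3/4, -1/4)
  clear (1,0): R1 −= (-1)R0 → (0, 3/4, 7/4)
  clear (2,0): R2 −= (-2)R0 → (0, 3/2, 7/2)
pivot(1,1)=3/4: scale R1 → (0, 1, 7/3)
  clear (0,1): R0 −= (3/4)R1 → (1, 0, -2)
  clear (2,1): R2 −= (3/2)R1 → (0, 0, 0)
col 2: no nonzero at/below row 2; advance.

rank = 2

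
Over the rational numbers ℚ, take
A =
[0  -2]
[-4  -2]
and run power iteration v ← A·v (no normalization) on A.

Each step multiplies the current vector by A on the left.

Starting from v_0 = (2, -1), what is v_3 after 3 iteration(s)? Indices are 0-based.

v_0 = (2, -1).
v_1 = A·v_0 = (2, -6).
v_2 = A·v_1 = (12, 4).
v_3 = A·v_2 = (-8, -56).

v_3 = (-8, -56)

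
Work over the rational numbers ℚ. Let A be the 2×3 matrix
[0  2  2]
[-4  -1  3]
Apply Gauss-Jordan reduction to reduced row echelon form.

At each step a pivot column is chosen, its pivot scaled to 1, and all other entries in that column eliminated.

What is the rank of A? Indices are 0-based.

pivot(0,0): swap R0↔R1
pivot(0,0)=-4: scale R0 → (1, 1/4, -3/4)
pivot(1,1)=2: scale R1 → (0, 1, 1)
  clear (0,1): R0 −= (1/4)R1 → (1, 0, -1)

rank = 2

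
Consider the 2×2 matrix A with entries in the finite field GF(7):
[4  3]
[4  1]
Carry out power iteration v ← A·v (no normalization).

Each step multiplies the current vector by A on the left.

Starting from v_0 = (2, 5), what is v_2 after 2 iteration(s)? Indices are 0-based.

v_2 = (5, 0)

v_0 = (2, 5).
v_1 = A·v_0 = (2, 6).
v_2 = A·v_1 = (5, 0).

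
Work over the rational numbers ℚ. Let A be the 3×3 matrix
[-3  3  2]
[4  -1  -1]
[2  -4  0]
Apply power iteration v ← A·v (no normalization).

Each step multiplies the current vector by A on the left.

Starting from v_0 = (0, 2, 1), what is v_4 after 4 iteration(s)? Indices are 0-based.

v_4 = (-2337, 1865, 1732)

v_0 = (0, 2, 1).
v_1 = A·v_0 = (8, -3, -8).
v_2 = A·v_1 = (-49, 43, 28).
v_3 = A·v_2 = (332, -267, -270).
v_4 = A·v_3 = (-2337, 1865, 1732).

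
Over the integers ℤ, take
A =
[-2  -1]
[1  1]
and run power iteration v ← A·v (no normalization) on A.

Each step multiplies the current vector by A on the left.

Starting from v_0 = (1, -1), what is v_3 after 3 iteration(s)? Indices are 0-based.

v_3 = (-3, 1)

v_0 = (1, -1).
v_1 = A·v_0 = (-1, 0).
v_2 = A·v_1 = (2, -1).
v_3 = A·v_2 = (-3, 1).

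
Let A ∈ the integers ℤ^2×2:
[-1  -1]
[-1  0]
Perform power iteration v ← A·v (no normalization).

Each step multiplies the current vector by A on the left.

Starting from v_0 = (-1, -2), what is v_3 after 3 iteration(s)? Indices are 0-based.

v_3 = (7, 4)

v_0 = (-1, -2).
v_1 = A·v_0 = (3, 1).
v_2 = A·v_1 = (-4, -3).
v_3 = A·v_2 = (7, 4).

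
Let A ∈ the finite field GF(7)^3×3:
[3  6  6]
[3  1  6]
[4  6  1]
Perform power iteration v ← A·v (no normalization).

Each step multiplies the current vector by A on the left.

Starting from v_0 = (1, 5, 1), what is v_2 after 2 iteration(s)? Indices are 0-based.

v_0 = (1, 5, 1).
v_1 = A·v_0 = (4, 0, 0).
v_2 = A·v_1 = (5, 5, 2).

v_2 = (5, 5, 2)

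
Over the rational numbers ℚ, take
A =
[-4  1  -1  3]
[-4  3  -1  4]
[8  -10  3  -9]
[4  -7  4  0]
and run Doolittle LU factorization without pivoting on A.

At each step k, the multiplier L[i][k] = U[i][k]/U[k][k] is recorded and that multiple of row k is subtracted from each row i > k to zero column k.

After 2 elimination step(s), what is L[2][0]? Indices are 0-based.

Step 1: pivot at (0,0) is -4.
  row1 ← row1 − (1)·row0  ⇒  L[1][0]=1, U row1=(0, 2, 0, 1)
  row2 ← row2 − (-2)·row0  ⇒  L[2][0]=-2, U row2=(0, -8, 1, -3)
  row3 ← row3 − (-1)·row0  ⇒  L[3][0]=-1, U row3=(0, -6, 3, 3)
Step 2: pivot at (1,1) is 2.
  row2 ← row2 − (-4)·row1  ⇒  L[2][1]=-4, U row2=(0, 0, 1, 1)
  row3 ← row3 − (-3)·row1  ⇒  L[3][1]=-3, U row3=(0, 0, 3, 6)

L[2][0] = -2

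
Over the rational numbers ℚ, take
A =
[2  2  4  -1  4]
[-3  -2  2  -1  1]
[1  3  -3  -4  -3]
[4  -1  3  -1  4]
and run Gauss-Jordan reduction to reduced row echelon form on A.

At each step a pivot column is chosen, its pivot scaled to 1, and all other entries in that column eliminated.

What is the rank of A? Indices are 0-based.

rank = 4

step 1: normalize row 0 (÷2) = (1, 1, 2, -1/2, 2)
  row 1: subtract -3×row0 = (0, 1, 8, -5/2, 7)
  row 2: subtract 1×row0 = (0, 2, -5, -7/2, -5)
  row 3: subtract 4×row0 = (0, -5, -5, 1, -4)
step 2: normalize row 1 (÷1) = (0, 1, 8, -5/2, 7)
  row 0: subtract 1×row1 = (1, 0, -6, 2, -5)
  row 2: subtract 2×row1 = (0, 0, -21, 3/2, -19)
  row 3: subtract -5×row1 = (0, 0, 35, -23/2, 31)
step 3: normalize row 2 (÷-21) = (0, 0, 1, -1/14, 19/21)
  row 0: subtract -6×row2 = (1, 0, 0, 11/7, 3/7)
  row 1: subtract 8×row2 = (0, 1, 0, -27/14, -5/21)
  row 3: subtract 35×row2 = (0, 0, 0, -9, -2/3)
step 4: normalize row 3 (÷-9) = (0, 0, 0, 1, 2/27)
  row 0: subtract 11/7×row3 = (1, 0, 0, 0, 59/189)
  row 1: subtract -27/14×row3 = (0, 1, 0, 0, -2/21)
  row 2: subtract -1/14×row3 = (0, 0, 1, 0, 172/189)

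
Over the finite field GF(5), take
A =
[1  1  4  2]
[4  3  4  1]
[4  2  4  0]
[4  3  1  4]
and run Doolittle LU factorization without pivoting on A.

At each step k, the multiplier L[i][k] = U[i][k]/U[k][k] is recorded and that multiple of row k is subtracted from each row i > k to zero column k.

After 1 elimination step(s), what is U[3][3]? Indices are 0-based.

U[3][3] = 1

[col 0] pivot 1
  R1 -= 4*R0 → (0, 4, 3, 3)  (L[1][0] := 4)
  R2 -= 4*R0 → (0, 3, 3, 2)  (L[2][0] := 4)
  R3 -= 4*R0 → (0, 4, 0, 1)  (L[3][0] := 4)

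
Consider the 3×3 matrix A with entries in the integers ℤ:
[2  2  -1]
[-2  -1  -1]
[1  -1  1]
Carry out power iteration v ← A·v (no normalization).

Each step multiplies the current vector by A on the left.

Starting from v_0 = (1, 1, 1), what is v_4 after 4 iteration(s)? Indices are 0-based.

v_0 = (1, 1, 1).
v_1 = A·v_0 = (3, -4, 1).
v_2 = A·v_1 = (-3, -3, 8).
v_3 = A·v_2 = (-20, 1, 8).
v_4 = A·v_3 = (-46, 31, -13).

v_4 = (-46, 31, -13)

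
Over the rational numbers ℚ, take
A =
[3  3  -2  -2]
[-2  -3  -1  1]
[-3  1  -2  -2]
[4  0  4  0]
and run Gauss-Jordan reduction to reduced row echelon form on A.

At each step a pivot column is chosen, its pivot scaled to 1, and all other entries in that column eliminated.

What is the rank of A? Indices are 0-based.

pivot(0,0)=3: scale R0 → (1, 1, -2/3, -2/3)
  clear (1,0): R1 −= (-2)R0 → (0, -1, -7/3, -1/3)
  clear (2,0): R2 −= (-3)R0 → (0, 4, -4, -4)
  clear (3,0): R3 −= (4)R0 → (0, -4, 20/3, 8/3)
pivot(1,1)=-1: scale R1 → (0, 1, 7/3, 1/3)
  clear (0,1): R0 −= (1)R1 → (1, 0, -3, -1)
  clear (2,1): R2 −= (4)R1 → (0, 0, -40/3, -16/3)
  clear (3,1): R3 −= (-4)R1 → (0, 0, 16, 4)
pivot(2,2)=-40/3: scale R2 → (0, 0, 1, 2/5)
  clear (0,2): R0 −= (-3)R2 → (1, 0, 0, 1/5)
  clear (1,2): R1 −= (7/3)R2 → (0, 1, 0, -3/5)
  clear (3,2): R3 −= (16)R2 → (0, 0, 0, -12/5)
pivot(3,3)=-12/5: scale R3 → (0, 0, 0, 1)
  clear (0,3): R0 −= (1/5)R3 → (1, 0, 0, 0)
  clear (1,3): R1 −= (-3/5)R3 → (0, 1, 0, 0)
  clear (2,3): R2 −= (2/5)R3 → (0, 0, 1, 0)

rank = 4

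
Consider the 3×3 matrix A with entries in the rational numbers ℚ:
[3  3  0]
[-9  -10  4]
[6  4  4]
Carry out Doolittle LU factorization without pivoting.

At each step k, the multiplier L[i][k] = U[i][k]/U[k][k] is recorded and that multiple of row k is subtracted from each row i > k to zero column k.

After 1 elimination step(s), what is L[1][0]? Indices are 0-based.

k=0: U[0][0]=3
  eliminate (1,0): mult=-3, new row 1: (0, -1, 4); set L[1][0]=-3
  eliminate (2,0): mult=2, new row 2: (0, -2, 4); set L[2][0]=2

L[1][0] = -3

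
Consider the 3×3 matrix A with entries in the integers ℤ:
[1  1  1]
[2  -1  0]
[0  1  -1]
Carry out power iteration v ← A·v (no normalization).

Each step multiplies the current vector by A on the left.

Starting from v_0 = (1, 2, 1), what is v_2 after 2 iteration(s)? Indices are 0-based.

v_0 = (1, 2, 1).
v_1 = A·v_0 = (4, 0, 1).
v_2 = A·v_1 = (5, 8, -1).

v_2 = (5, 8, -1)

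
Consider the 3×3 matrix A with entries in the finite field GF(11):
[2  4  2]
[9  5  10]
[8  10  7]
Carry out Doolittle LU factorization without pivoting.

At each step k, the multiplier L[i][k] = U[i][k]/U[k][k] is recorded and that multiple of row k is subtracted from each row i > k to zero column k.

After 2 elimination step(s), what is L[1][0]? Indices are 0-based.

k=0: U[0][0]=2
  eliminate (1,0): mult=10, new row 1: (0, 9, 1); set L[1][0]=10
  eliminate (2,0): mult=4, new row 2: (0, 5, 10); set L[2][0]=4
k=1: U[1][1]=9
  eliminate (2,1): mult=3, new row 2: (0, 0, 7); set L[2][1]=3

L[1][0] = 10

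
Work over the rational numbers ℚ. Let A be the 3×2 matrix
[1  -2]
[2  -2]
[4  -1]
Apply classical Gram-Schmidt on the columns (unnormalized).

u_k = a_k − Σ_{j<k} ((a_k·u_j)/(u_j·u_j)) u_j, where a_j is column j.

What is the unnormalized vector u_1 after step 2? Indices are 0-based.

u_1 = (-32/21, -22/21, 19/21)

Step 1: u_0 = a_0 = (1, 2, 4).
Step 2: u_1 = a_1 − (-10/21)·u_0 = (-32/21, -22/21, 19/21).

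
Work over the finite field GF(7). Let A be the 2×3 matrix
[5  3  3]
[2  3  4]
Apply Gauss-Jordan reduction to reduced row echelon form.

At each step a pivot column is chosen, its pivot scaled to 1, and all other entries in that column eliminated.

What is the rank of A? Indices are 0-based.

rank = 2

step 1: normalize row 0 (÷5) = (1, 2, 2)
  row 1: subtract 2×row0 = (0, 6, 0)
step 2: normalize row 1 (÷6) = (0, 1, 0)
  row 0: subtract 2×row1 = (1, 0, 2)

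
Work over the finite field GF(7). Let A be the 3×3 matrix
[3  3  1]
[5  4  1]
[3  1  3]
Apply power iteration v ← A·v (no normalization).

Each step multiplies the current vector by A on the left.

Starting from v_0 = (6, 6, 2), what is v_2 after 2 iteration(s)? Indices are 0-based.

v_0 = (6, 6, 2).
v_1 = A·v_0 = (3, 0, 2).
v_2 = A·v_1 = (4, 3, 1).

v_2 = (4, 3, 1)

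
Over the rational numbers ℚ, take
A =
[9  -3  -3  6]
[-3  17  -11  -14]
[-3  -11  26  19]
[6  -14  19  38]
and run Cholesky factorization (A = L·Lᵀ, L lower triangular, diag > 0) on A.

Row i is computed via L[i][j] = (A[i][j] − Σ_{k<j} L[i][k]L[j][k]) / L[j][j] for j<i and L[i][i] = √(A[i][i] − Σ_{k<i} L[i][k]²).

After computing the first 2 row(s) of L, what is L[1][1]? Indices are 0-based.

L[1][1] = 4

Step 1: L[0][0] = √(9) = 3.
  L[1][0] = (-3) / L[0][0] = -1.
Step 2: L[1][1] = √(16) = 4.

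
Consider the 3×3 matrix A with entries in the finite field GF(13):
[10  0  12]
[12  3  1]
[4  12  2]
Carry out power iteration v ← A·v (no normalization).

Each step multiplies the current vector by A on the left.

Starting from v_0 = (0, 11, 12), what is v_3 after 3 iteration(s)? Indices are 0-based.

v_0 = (0, 11, 12).
v_1 = A·v_0 = (1, 6, 0).
v_2 = A·v_1 = (10, 4, 11).
v_3 = A·v_2 = (11, 0, 6).

v_3 = (11, 0, 6)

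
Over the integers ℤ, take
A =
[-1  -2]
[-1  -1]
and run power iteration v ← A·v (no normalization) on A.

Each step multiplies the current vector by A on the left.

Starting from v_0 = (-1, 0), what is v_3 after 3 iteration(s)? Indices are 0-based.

v_3 = (7, 5)

v_0 = (-1, 0).
v_1 = A·v_0 = (1, 1).
v_2 = A·v_1 = (-3, -2).
v_3 = A·v_2 = (7, 5).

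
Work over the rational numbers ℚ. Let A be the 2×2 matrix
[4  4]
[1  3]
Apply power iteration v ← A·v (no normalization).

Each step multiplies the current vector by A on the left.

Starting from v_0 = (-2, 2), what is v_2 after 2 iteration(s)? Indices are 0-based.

v_0 = (-2, 2).
v_1 = A·v_0 = (0, 4).
v_2 = A·v_1 = (16, 12).

v_2 = (16, 12)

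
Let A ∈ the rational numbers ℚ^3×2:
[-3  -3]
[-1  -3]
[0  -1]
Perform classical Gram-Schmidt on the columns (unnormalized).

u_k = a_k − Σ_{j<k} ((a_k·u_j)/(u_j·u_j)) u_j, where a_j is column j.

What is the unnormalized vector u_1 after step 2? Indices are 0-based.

Step 1: u_0 = a_0 = (-3, -1, 0).
Step 2: u_1 = a_1 − (6/5)·u_0 = (3/5, -9/5, -1).

u_1 = (3/5, -9/5, -1)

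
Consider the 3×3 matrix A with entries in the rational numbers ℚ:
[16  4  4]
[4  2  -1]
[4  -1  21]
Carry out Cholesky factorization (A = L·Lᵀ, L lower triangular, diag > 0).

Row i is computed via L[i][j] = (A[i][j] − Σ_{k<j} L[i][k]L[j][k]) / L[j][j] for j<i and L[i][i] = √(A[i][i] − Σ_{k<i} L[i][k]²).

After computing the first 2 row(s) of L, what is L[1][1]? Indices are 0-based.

L[1][1] = 1

Step 1: L[0][0] = √(16) = 4.
  L[1][0] = (4) / L[0][0] = 1.
Step 2: L[1][1] = √(1) = 1.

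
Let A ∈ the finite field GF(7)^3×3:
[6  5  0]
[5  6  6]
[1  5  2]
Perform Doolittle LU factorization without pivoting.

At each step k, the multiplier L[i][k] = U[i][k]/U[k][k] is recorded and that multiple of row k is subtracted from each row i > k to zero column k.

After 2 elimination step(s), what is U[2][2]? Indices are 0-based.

U[2][2] = 3

Step 1: pivot at (0,0) is 6.
  row1 ← row1 − (2)·row0  ⇒  L[1][0]=2, U row1=(0, 3, 6)
  row2 ← row2 − (6)·row0  ⇒  L[2][0]=6, U row2=(0, 3, 2)
Step 2: pivot at (1,1) is 3.
  row2 ← row2 − (1)·row1  ⇒  L[2][1]=1, U row2=(0, 0, 3)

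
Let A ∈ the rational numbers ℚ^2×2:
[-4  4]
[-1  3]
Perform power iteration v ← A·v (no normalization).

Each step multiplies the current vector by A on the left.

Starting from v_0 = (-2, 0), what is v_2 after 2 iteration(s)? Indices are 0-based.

v_0 = (-2, 0).
v_1 = A·v_0 = (8, 2).
v_2 = A·v_1 = (-24, -2).

v_2 = (-24, -2)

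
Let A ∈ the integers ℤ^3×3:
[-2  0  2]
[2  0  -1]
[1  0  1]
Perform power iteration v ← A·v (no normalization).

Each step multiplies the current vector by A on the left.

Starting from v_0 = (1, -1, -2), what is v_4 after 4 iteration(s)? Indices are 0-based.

v_4 = (74, -71, -31)

v_0 = (1, -1, -2).
v_1 = A·v_0 = (-6, 4, -1).
v_2 = A·v_1 = (10, -11, -7).
v_3 = A·v_2 = (-34, 27, 3).
v_4 = A·v_3 = (74, -71, -31).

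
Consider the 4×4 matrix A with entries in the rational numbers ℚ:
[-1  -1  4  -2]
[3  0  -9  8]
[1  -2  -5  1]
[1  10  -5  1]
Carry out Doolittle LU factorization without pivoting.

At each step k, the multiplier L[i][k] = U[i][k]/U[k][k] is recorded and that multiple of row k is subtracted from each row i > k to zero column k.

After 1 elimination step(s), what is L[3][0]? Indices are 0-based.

k=0: U[0][0]=-1
  eliminate (1,0): mult=-3, new row 1: (0, -3, 3, 2); set L[1][0]=-3
  eliminate (2,0): mult=-1, new row 2: (0, -3, -1, -1); set L[2][0]=-1
  eliminate (3,0): mult=-1, new row 3: (0, 9, -1, -1); set L[3][0]=-1

L[3][0] = -1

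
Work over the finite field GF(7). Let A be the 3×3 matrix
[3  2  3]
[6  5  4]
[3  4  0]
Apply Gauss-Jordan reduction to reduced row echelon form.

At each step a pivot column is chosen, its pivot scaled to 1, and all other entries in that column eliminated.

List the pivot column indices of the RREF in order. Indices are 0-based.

pivot(0,0)=3: scale R0 → (1, 3, 1)
  clear (1,0): R1 −= (6)R0 → (0, 1, 5)
  clear (2,0): R2 −= (3)R0 → (0, 2, 4)
pivot(1,1)=1: scale R1 → (0, 1, 5)
  clear (0,1): R0 −= (3)R1 → (1, 0, 0)
  clear (2,1): R2 −= (2)R1 → (0, 0, 1)
pivot(2,2)=1: scale R2 → (0, 0, 1)
  clear (1,2): R1 −= (5)R2 → (0, 1, 0)

pivot columns: 0, 1, 2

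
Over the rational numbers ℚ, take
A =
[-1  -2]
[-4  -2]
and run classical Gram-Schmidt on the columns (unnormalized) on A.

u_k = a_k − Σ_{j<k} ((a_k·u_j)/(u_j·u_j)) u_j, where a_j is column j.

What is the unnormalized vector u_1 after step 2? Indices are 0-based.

Step 1: u_0 = a_0 = (-1, -4).
Step 2: u_1 = a_1 − (10/17)·u_0 = (-24/17, 6/17).

u_1 = (-24/17, 6/17)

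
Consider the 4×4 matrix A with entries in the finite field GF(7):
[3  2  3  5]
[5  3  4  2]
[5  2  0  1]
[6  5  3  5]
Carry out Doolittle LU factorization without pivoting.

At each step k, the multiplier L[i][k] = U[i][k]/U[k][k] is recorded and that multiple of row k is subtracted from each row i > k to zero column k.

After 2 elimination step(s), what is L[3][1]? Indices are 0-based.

L[3][1] = 4

[col 0] pivot 3
  R1 -= 4*R0 → (0, 2, 6, 3)  (L[1][0] := 4)
  R2 -= 4*R0 → (0, 1, 2, 2)  (L[2][0] := 4)
  R3 -= 2*R0 → (0, 1, 4, 2)  (L[3][0] := 2)
[col 1] pivot 2
  R2 -= 4*R1 → (0, 0, 6, 4)  (L[2][1] := 4)
  R3 -= 4*R1 → (0, 0, 1, 4)  (L[3][1] := 4)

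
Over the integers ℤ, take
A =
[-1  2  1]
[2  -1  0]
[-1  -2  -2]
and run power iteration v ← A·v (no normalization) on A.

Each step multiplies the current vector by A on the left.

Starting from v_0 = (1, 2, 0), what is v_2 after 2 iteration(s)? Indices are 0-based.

v_2 = (-8, 6, 7)

v_0 = (1, 2, 0).
v_1 = A·v_0 = (3, 0, -5).
v_2 = A·v_1 = (-8, 6, 7).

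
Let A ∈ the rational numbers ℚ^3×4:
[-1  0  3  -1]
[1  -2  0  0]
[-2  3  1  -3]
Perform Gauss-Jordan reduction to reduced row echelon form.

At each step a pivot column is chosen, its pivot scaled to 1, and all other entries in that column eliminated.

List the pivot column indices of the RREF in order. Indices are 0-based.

pivot columns: 0, 1, 2

step 1: normalize row 0 (÷-1) = (1, 0, -3, 1)
  row 1: subtract 1×row0 = (0, -2, 3, -1)
  row 2: subtract -2×row0 = (0, 3, -5, -1)
step 2: normalize row 1 (÷-2) = (0, 1, -3/2, 1/2)
  row 2: subtract 3×row1 = (0, 0, -1/2, -5/2)
step 3: normalize row 2 (÷-1/2) = (0, 0, 1, 5)
  row 0: subtract -3×row2 = (1, 0, 0, 16)
  row 1: subtract -3/2×row2 = (0, 1, 0, 8)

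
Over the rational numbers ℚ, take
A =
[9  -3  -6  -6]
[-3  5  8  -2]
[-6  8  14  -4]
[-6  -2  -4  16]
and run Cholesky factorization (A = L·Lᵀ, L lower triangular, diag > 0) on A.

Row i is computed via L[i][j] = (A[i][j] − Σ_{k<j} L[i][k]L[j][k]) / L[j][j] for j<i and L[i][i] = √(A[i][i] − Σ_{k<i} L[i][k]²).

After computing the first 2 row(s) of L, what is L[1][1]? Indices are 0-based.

Step 1: L[0][0] = √(9) = 3.
  L[1][0] = (-3) / L[0][0] = -1.
Step 2: L[1][1] = √(4) = 2.

L[1][1] = 2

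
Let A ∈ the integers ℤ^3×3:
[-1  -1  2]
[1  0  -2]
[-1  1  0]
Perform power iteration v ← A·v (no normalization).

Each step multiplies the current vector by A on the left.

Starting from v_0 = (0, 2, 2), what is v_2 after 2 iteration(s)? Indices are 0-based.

v_0 = (0, 2, 2).
v_1 = A·v_0 = (2, -4, 2).
v_2 = A·v_1 = (6, -2, -6).

v_2 = (6, -2, -6)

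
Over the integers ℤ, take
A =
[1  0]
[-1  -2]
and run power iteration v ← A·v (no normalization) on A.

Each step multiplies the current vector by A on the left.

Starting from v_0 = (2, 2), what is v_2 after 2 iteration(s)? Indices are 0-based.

v_0 = (2, 2).
v_1 = A·v_0 = (2, -6).
v_2 = A·v_1 = (2, 10).

v_2 = (2, 10)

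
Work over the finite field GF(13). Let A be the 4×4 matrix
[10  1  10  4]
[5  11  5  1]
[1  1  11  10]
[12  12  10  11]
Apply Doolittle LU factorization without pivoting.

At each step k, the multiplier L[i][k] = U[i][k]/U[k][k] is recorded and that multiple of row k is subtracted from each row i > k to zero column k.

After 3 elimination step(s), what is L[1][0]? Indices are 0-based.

k=0: U[0][0]=10
  eliminate (1,0): mult=7, new row 1: (0, 4, 0, 12); set L[1][0]=7
  eliminate (2,0): mult=4, new row 2: (0, 10, 10, 7); set L[2][0]=4
  eliminate (3,0): mult=9, new row 3: (0, 3, 11, 1); set L[3][0]=9
k=1: U[1][1]=4
  eliminate (2,1): mult=9, new row 2: (0, 0, 10, 3); set L[2][1]=9
  eliminate (3,1): mult=4, new row 3: (0, 0, 11, 5); set L[3][1]=4
k=2: U[2][2]=10
  eliminate (3,2): mult=5, new row 3: (0, 0, 0, 3); set L[3][2]=5

L[1][0] = 7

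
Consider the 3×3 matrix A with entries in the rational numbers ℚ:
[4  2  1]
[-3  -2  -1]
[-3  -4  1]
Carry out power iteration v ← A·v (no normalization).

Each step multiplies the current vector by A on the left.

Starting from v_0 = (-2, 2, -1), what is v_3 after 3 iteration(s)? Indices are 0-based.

v_0 = (-2, 2, -1).
v_1 = A·v_0 = (-5, 3, -3).
v_2 = A·v_1 = (-17, 12, 0).
v_3 = A·v_2 = (-44, 27, 3).

v_3 = (-44, 27, 3)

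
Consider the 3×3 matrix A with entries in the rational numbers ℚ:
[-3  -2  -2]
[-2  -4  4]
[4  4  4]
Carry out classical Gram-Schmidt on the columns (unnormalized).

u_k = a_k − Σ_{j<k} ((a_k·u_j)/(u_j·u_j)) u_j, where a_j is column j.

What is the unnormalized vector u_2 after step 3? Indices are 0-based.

u_2 = (16/9, 8/9, 16/9)

Step 1: u_0 = a_0 = (-3, -2, 4).
Step 2: u_1 = a_1 − (30/29)·u_0 = (32/29, -56/29, -4/29).
Step 3: u_2 = a_2 − (14/29)·u_0 − (-19/9)·u_1 = (16/9, 8/9, 16/9).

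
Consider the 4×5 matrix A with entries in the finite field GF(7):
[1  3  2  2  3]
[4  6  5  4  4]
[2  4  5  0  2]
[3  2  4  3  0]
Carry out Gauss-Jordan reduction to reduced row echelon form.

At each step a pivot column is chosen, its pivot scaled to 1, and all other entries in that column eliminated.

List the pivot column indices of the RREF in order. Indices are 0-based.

pivot(0,0)=1: scale R0 → (1, 3, 2, 2, 3)
  clear (1,0): R1 −= (4)R0 → (0, 1, 4, 3, 6)
  clear (2,0): R2 −= (2)R0 → (0, 5, 1, 3, 3)
  clear (3,0): R3 −= (3)R0 → (0, 0, 5, 4, 5)
pivot(1,1)=1: scale R1 → (0, 1, 4, 3, 6)
  clear (0,1): R0 −= (3)R1 → (1, 0, 4, 0, 6)
  clear (2,1): R2 −= (5)R1 → (0, 0, 2, 2, 1)
pivot(2,2)=2: scale R2 → (0, 0, 1, 1, 4)
  clear (0,2): R0 −= (4)R2 → (1, 0, 0, 3, 4)
  clear (1,2): R1 −= (4)R2 → (0, 1, 0, 6, 4)
  clear (3,2): R3 −= (5)R2 → (0, 0, 0, 6, 6)
pivot(3,3)=6: scale R3 → (0, 0, 0, 1, 1)
  clear (0,3): R0 −= (3)R3 → (1, 0, 0, 0, 1)
  clear (1,3): R1 −= (6)R3 → (0, 1, 0, 0, 5)
  clear (2,3): R2 −= (1)R3 → (0, 0, 1, 0, 3)

pivot columns: 0, 1, 2, 3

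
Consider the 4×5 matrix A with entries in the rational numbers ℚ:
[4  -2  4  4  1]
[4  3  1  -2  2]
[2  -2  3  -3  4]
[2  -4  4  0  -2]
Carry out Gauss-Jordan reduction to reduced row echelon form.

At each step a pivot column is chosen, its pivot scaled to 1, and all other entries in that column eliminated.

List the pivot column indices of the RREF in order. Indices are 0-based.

step 1: normalize row 0 (÷4) = (1, -1/2, 1, 1, 1/4)
  row 1: subtract 4×row0 = (0, 5, -3, -6, 1)
  row 2: subtract 2×row0 = (0, -1, 1, -5, 7/2)
  row 3: subtract 2×row0 = (0, -3, 2, -2, -5/2)
step 2: normalize row 1 (÷5) = (0, 1, -3/5, -6/5, 1/5)
  row 0: subtract -1/2×row1 = (1, 0, 7/10, 2/5, 7/20)
  row 2: subtract -1×row1 = (0, 0, 2/5, -31/5, 37/10)
  row 3: subtract -3×row1 = (0, 0, 1/5, -28/5, -19/10)
step 3: normalize row 2 (÷2/5) = (0, 0, 1, -31/2, 37/4)
  row 0: subtract 7/10×row2 = (1, 0, 0, 45/4, -49/8)
  row 1: subtract -3/5×row2 = (0, 1, 0, -21/2, 23/4)
  row 3: subtract 1/5×row2 = (0, 0, 0, -5/2, -15/4)
step 4: normalize row 3 (÷-5/2) = (0, 0, 0, 1, 3/2)
  row 0: subtract 45/4×row3 = (1, 0, 0, 0, -23)
  row 1: subtract -21/2×row3 = (0, 1, 0, 0, 43/2)
  row 2: subtract -31/2×row3 = (0, 0, 1, 0, 65/2)

pivot columns: 0, 1, 2, 3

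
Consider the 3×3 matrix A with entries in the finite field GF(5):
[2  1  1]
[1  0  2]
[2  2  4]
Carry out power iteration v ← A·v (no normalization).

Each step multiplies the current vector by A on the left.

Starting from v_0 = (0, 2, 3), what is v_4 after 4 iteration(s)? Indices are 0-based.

v_0 = (0, 2, 3).
v_1 = A·v_0 = (0, 1, 1).
v_2 = A·v_1 = (2, 2, 1).
v_3 = A·v_2 = (2, 4, 2).
v_4 = A·v_3 = (0, 1, 0).

v_4 = (0, 1, 0)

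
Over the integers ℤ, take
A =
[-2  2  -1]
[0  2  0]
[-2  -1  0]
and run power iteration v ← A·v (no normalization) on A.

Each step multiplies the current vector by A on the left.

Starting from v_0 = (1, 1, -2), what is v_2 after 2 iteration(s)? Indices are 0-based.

v_2 = (3, 4, -6)

v_0 = (1, 1, -2).
v_1 = A·v_0 = (2, 2, -3).
v_2 = A·v_1 = (3, 4, -6).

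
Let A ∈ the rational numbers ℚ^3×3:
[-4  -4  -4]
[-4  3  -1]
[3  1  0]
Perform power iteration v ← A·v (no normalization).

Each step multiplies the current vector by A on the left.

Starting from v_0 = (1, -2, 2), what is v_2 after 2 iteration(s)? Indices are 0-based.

v_2 = (60, -21, -24)

v_0 = (1, -2, 2).
v_1 = A·v_0 = (-4, -12, 1).
v_2 = A·v_1 = (60, -21, -24).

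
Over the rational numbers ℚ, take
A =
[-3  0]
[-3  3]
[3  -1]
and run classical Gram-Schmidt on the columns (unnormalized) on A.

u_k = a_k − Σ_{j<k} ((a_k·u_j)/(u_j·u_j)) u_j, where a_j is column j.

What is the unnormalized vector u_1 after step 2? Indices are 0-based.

Step 1: u_0 = a_0 = (-3, -3, 3).
Step 2: u_1 = a_1 − (-4/9)·u_0 = (-4/3, 5/3, 1/3).

u_1 = (-4/3, 5/3, 1/3)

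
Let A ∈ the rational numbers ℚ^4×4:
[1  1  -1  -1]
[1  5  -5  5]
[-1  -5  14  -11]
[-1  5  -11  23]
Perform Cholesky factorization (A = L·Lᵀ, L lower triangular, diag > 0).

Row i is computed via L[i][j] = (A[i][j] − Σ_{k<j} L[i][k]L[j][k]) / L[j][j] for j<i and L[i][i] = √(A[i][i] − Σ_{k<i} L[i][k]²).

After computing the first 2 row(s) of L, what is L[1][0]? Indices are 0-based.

Step 1: L[0][0] = √(1) = 1.
  L[1][0] = (1) / L[0][0] = 1.
Step 2: L[1][1] = √(4) = 2.

L[1][0] = 1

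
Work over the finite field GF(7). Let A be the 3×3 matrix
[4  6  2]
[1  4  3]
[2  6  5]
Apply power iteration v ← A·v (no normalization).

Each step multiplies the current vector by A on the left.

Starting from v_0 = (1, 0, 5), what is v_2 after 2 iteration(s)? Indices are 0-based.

v_0 = (1, 0, 5).
v_1 = A·v_0 = (0, 2, 6).
v_2 = A·v_1 = (3, 5, 0).

v_2 = (3, 5, 0)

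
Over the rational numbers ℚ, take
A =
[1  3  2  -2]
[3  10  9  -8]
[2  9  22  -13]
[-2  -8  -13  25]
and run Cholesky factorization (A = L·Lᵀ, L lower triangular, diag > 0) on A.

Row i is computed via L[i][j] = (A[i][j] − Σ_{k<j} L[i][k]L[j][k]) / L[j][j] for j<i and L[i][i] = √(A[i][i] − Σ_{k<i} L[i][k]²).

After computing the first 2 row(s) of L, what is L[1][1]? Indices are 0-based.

L[1][1] = 1

Step 1: L[0][0] = √(1) = 1.
  L[1][0] = (3) / L[0][0] = 3.
Step 2: L[1][1] = √(1) = 1.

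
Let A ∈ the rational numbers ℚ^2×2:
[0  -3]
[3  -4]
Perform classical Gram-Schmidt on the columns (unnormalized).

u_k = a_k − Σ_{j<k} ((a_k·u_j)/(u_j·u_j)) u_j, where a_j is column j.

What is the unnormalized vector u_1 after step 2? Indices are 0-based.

u_1 = (-3, 0)

Step 1: u_0 = a_0 = (0, 3).
Step 2: u_1 = a_1 − (-4/3)·u_0 = (-3, 0).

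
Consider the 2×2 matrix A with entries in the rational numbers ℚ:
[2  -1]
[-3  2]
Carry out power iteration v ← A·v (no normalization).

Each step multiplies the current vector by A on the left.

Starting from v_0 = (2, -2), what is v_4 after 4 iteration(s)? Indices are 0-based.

v_0 = (2, -2).
v_1 = A·v_0 = (6, -10).
v_2 = A·v_1 = (22, -38).
v_3 = A·v_2 = (82, -142).
v_4 = A·v_3 = (306, -530).

v_4 = (306, -530)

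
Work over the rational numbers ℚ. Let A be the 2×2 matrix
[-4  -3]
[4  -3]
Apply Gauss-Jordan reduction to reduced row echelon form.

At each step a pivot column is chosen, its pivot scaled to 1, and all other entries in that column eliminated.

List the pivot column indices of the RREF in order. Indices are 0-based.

step 1: normalize row 0 (÷-4) = (1, 3/4)
  row 1: subtract 4×row0 = (0, -6)
step 2: normalize row 1 (÷-6) = (0, 1)
  row 0: subtract 3/4×row1 = (1, 0)

pivot columns: 0, 1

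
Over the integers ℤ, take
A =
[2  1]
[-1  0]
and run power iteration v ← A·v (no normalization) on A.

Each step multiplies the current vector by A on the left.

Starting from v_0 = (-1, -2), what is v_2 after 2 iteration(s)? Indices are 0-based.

v_2 = (-7, 4)

v_0 = (-1, -2).
v_1 = A·v_0 = (-4, 1).
v_2 = A·v_1 = (-7, 4).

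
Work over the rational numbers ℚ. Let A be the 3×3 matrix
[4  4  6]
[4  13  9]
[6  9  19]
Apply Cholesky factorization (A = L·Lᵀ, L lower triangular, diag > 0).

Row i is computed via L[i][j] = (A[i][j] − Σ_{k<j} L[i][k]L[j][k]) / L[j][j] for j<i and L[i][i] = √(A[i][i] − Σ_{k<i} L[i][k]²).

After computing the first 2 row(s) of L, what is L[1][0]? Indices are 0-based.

L[1][0] = 2

Step 1: L[0][0] = √(4) = 2.
  L[1][0] = (4) / L[0][0] = 2.
Step 2: L[1][1] = √(9) = 3.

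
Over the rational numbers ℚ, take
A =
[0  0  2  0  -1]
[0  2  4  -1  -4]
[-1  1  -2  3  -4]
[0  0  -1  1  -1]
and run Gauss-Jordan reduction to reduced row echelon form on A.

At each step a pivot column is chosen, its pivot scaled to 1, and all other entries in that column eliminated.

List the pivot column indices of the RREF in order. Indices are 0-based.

pivot columns: 0, 1, 2, 3

step 1: exchange rows 0,2
step 1: normalize row 0 (÷-1) = (1, -1, 2, -3, 4)
step 2: normalize row 1 (÷2) = (0, 1, 2, -1/2, -2)
  row 0: subtract -1×row1 = (1, 0, 4, -7/2, 2)
step 3: normalize row 2 (÷2) = (0, 0, 1, 0, -1/2)
  row 0: subtract 4×row2 = (1, 0, 0, -7/2, 4)
  row 1: subtract 2×row2 = (0, 1, 0, -1/2, -1)
  row 3: subtract -1×row2 = (0, 0, 0, 1, -3/2)
step 4: normalize row 3 (÷1) = (0, 0, 0, 1, -3/2)
  row 0: subtract -7/2×row3 = (1, 0, 0, 0, -5/4)
  row 1: subtract -1/2×row3 = (0, 1, 0, 0, -7/4)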